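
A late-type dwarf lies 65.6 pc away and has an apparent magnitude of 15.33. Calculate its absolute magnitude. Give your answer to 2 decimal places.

5 log₁₀(d/10 pc) = 5 log₁₀(65.60) − 5 = 4.085
M = m − 5 log₁₀(d/10) = 15.33 − 4.085 = 11.245

M ≈ 11.25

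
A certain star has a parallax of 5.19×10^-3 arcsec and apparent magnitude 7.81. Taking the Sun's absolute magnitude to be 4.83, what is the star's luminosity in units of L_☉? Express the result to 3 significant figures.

d = 1/p = 1/5.19×10^-3″ = 192.7 pc
M = m − 5 log₁₀ d + 5 = 7.81 − 5·2.2848 + 5 = 1.386
M − M_☉ = 1.386 − 4.83 = -3.444
L/L_☉ = 10^(−0.4 × -3.444) = 23.86

L/L_☉ ≈ 23.9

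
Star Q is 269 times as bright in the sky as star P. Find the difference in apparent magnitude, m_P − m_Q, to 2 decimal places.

m_P − m_Q ≈ 6.07

Pogson: Δm = −2.5 log₁₀(ratio) = −2.5 log₁₀(269) = −2.5 × 2.4298 = -6.074
Star Q is brighter so has the smaller magnitude: m_P − m_Q is positive.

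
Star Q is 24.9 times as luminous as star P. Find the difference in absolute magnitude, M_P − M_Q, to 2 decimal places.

M_P − M_Q ≈ 3.49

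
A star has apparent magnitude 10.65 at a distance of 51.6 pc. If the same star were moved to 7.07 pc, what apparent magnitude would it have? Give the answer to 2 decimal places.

m ≈ 6.33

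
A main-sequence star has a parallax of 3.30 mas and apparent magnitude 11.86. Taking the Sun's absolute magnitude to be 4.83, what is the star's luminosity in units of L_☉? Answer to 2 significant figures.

L/L_☉ ≈ 1.4

d = 1/p = 1000/3.30 mas = 303.0 pc
M = m − 5 log₁₀ d + 5 = 11.86 − 5·2.4815 + 5 = 4.453
M − M_☉ = 4.453 − 4.83 = -0.377
L/L_☉ = 10^(−0.4 × -0.377) = 1.416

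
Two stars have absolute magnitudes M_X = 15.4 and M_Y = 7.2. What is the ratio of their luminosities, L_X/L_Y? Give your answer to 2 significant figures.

L_X/L_Y ≈ 5.2×10^-4

ΔM = M_X − M_Y = 8.2
L_X/L_Y = 10^(−0.4 ΔM) = 10^-3.280 = 5.248×10^-4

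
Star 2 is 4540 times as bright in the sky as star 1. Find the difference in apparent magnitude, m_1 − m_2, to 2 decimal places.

Pogson: Δm = −2.5 log₁₀(ratio) = −2.5 log₁₀(4540) = −2.5 × 3.6571 = -9.143
Star 2 is brighter so has the smaller magnitude: m_1 − m_2 is positive.

m_1 − m_2 ≈ 9.14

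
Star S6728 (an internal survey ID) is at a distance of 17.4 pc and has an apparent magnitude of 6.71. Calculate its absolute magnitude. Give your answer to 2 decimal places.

M ≈ 5.51

5 log₁₀(d/10 pc) = 5 log₁₀(17.40) − 5 = 1.203
M = m − 5 log₁₀(d/10) = 6.71 − 1.203 = 5.507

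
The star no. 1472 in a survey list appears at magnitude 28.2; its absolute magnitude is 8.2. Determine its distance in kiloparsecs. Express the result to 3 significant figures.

μ = m − M = 20.000
m − M = 5 log₁₀ d − 5
log₁₀ d = (m − M)/5 + 1 = 5.0000
d = 10^5.0000 = 100000 pc
= 100.0 kpc

d ≈ 100 kpc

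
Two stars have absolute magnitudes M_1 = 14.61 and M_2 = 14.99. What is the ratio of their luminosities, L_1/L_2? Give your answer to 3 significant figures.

L_1/L_2 ≈ 1.42

ΔM = M_1 − M_2 = -0.38
L_1/L_2 = 10^(−0.4 ΔM) = 10^0.152 = 1.419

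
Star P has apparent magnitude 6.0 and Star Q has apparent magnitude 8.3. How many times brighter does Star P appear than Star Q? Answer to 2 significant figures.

8.3

Magnitude difference = -2.3
Flux ratio = 10^(−0.4 Δm) = 10^(−0.4 × -2.3) = 10^0.920 = 8.318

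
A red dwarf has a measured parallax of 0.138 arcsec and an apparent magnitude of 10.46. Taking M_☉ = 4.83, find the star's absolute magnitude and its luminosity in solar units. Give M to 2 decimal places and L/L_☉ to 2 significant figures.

M ≈ 11.16; L/L_☉ ≈ 2.9×10^-3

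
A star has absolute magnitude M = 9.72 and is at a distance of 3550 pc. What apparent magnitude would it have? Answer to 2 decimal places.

m = M + 5 log₁₀ d − 5 = 9.72 + 5·3.5502 − 5 = 22.471

m ≈ 22.47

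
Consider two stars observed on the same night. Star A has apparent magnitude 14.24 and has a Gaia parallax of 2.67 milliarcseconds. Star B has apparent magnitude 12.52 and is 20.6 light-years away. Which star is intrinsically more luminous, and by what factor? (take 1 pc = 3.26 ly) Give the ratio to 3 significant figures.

Star A is more luminous, by a factor of 721.

Star A: p = 2.67 mas = 2.67×10^-3″ → d = 1/p = 374.5 pc
Star A: M = m − 5 log₁₀ d + 5 = 14.24 − 5·2.5735 + 5 = 6.373
Star B: d = 20.6 ly / 3.26 = 6.319 pc
Star B: M = m − 5 log₁₀ d + 5 = 12.52 − 5·0.8006 + 5 = 13.517
ΔM = M_A − M_B = 6.373 − (13.517) = -7.144; smaller M is more luminous → Star A.
L ratio = 10^(0.4 |ΔM|) = 10^2.858 = 720.6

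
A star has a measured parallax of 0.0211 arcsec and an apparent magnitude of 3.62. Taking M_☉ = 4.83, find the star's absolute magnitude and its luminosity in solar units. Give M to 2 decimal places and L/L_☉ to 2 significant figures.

d = 1/p = 1/0.0211″ = 47.39 pc
M = m − 5 log₁₀ d + 5 = 3.62 − 5·1.6757 + 5 = 0.241
M − M_☉ = 0.241 − 4.83 = -4.589
L/L_☉ = 10^(−0.4 × -4.589) = 68.46

M ≈ 0.24; L/L_☉ ≈ 68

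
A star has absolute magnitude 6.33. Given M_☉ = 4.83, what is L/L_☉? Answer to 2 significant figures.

L/L_☉ ≈ 0.25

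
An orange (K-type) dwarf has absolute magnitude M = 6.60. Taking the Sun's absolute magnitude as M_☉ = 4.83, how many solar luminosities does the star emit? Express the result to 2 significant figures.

L/L_☉ ≈ 0.20

M − M_☉ = 6.60 − 4.83 = 1.770
L/L_☉ = 10^(−0.4 (M − M_☉)) = 10^-0.708 = 0.1959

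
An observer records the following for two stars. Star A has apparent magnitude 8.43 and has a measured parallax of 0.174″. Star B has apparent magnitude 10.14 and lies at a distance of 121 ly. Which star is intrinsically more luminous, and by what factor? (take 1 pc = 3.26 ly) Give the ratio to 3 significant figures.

Star B is more luminous, by a factor of 8.63.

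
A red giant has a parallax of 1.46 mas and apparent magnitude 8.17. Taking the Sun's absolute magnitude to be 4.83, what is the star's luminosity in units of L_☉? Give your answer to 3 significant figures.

d = 1/p = 1000/1.46 mas = 684.9 pc
M = m − 5 log₁₀ d + 5 = 8.17 − 5·2.8356 + 5 = -1.008
M − M_☉ = -1.008 − 4.83 = -5.838
L/L_☉ = 10^(−0.4 × -5.838) = 216.4

L/L_☉ ≈ 216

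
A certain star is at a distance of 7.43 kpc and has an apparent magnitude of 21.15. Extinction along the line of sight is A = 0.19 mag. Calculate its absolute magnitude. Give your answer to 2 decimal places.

M ≈ 6.61

d = 7.43 kpc = 7430 pc
5 log₁₀(d/10 pc) = 5 log₁₀(7430) − 5 = 14.355
M = m − 5 log₁₀(d/10) − A = 21.15 − 14.355 − 0.19 = 6.605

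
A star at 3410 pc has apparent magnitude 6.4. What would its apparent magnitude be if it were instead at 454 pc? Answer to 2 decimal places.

m ≈ 2.02

Flux ∝ 1/d², so Δm = 5 log₁₀(d₂/d₁) = 5 log₁₀(454/3410) = -4.378
m₂ = m₁ + Δm = 6.4 + (-4.378) = 2.022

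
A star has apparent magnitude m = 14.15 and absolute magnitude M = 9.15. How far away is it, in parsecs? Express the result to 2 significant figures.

μ = m − M = 5.000
m − M = 5 log₁₀ d − 5
log₁₀ d = (m − M)/5 + 1 = 2.0000
d = 10^2.0000 = 100.0 pc

d ≈ 100 pc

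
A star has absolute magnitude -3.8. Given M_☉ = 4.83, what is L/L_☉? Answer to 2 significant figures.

M − M_☉ = -3.8 − 4.83 = -8.630
L/L_☉ = 10^(−0.4 (M − M_☉)) = 10^3.452 = 2831

L/L_☉ ≈ 2800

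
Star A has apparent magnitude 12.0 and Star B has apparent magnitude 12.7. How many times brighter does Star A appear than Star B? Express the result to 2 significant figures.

Magnitude difference = -0.7
Flux ratio = 10^(−0.4 Δm) = 10^(−0.4 × -0.7) = 10^0.280 = 1.905

1.9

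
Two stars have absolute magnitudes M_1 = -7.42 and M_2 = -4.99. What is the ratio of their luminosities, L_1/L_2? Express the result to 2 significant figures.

ΔM = M_1 − M_2 = -2.43
L_1/L_2 = 10^(−0.4 ΔM) = 10^0.972 = 9.376

L_1/L_2 ≈ 9.4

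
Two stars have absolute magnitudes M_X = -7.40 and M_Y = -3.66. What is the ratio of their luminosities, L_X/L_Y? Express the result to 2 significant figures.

L_X/L_Y ≈ 31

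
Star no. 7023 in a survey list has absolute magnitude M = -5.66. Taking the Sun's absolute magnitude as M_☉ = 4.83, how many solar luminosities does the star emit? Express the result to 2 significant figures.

M − M_☉ = -5.66 − 4.83 = -10.490
L/L_☉ = 10^(−0.4 (M − M_☉)) = 10^4.196 = 15700

L/L_☉ ≈ 16000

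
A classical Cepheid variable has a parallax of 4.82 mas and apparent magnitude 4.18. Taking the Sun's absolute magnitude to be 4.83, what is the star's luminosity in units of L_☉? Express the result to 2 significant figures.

L/L_☉ ≈ 780

d = 1/p = 1000/4.82 mas = 207.5 pc
M = m − 5 log₁₀ d + 5 = 4.18 − 5·2.3170 + 5 = -2.405
M − M_☉ = -2.405 − 4.83 = -7.235
L/L_☉ = 10^(−0.4 × -7.235) = 783.3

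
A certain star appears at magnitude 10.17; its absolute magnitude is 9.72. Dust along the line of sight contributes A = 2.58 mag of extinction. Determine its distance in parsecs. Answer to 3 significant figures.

d ≈ 3.75 pc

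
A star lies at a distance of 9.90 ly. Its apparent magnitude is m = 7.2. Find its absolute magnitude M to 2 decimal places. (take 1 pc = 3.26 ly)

M ≈ 9.79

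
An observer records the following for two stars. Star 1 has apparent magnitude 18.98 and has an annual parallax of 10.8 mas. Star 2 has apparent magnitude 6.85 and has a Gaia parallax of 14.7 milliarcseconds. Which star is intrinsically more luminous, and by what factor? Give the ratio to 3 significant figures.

Star 2 is more luminous, by a factor of 38400.

Star 1: p = 10.8 mas = 0.0108″ → d = 1/p = 92.59 pc
Star 1: M = m − 5 log₁₀ d + 5 = 18.98 − 5·1.9666 + 5 = 14.147
Star 2: p = 14.7 mas = 0.0147″ → d = 1/p = 68.03 pc
Star 2: M = m − 5 log₁₀ d + 5 = 6.85 − 5·1.8327 + 5 = 2.687
ΔM = M_1 − M_2 = 14.147 − (2.687) = 11.461; smaller M is more luminous → Star 2.
L ratio = 10^(0.4 |ΔM|) = 10^4.584 = 38390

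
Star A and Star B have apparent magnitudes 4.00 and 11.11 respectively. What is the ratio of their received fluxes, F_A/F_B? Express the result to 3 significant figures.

Magnitude difference = -7.11
Flux ratio = 10^(−0.4 Δm) = 10^(−0.4 × -7.11) = 10^2.844 = 698.2

F_A/F_B ≈ 698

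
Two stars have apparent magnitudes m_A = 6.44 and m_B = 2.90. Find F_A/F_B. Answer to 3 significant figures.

F_A/F_B ≈ 0.0384

Δm = 6.44 − (2.90) = 3.54
Flux ratio = 10^(−0.4 Δm) = 10^(−0.4 × 3.54) = 10^-1.416 = 0.03837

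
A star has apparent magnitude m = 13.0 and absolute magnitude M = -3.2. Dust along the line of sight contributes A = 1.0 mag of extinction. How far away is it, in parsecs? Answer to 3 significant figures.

m − M = 5 log₁₀(d/10 pc) + A  ⇒  13.0 − (-3.2) − 1.0 = 5 log₁₀(d/10)
15.200 = 5 log₁₀(d/10)
log₁₀ d = (m − M − A)/5 + 1 = 4.0400
d = 10^4.0400 = 10960 pc

d ≈ 11000 pc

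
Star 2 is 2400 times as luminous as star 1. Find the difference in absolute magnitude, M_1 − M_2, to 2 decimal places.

M_1 − M_2 ≈ 8.45

Pogson: ΔM = −2.5 log₁₀(ratio) = −2.5 log₁₀(2400) = −2.5 × 3.3802 = -8.451
Star 2 is brighter so has the smaller magnitude: M_1 − M_2 is positive.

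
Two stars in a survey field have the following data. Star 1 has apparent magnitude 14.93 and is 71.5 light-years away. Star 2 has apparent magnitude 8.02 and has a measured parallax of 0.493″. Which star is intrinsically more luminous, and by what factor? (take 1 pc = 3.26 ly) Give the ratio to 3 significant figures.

Star 2 is more luminous, by a factor of 4.97.

Star 1: d = 71.5 ly / 3.26 = 21.93 pc
Star 1: M = m − 5 log₁₀ d + 5 = 14.93 − 5·1.3411 + 5 = 13.225
Star 2: d = 1/p = 1/0.493″ = 2.028 pc
Star 2: M = m − 5 log₁₀ d + 5 = 8.02 − 5·0.3072 + 5 = 11.484
ΔM = M_1 − M_2 = 13.225 − (11.484) = 1.740; smaller M is more luminous → Star 2.
L ratio = 10^(0.4 |ΔM|) = 10^0.696 = 4.967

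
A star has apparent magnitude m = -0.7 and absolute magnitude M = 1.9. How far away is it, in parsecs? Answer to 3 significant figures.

d ≈ 3.02 pc

μ = m − M = -2.600
m − M = 5 log₁₀ d − 5
log₁₀ d = (m − M)/5 + 1 = 0.4800
d = 10^0.4800 = 3.020 pc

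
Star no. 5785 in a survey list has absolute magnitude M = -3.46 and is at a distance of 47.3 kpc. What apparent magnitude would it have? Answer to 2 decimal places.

d = 47.3 kpc = 47300 pc
m = M + 5 log₁₀ d − 5 = -3.46 + 5·4.6749 − 5 = 14.914

m ≈ 14.91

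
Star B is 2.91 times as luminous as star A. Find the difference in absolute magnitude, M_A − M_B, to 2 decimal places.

Pogson: ΔM = −2.5 log₁₀(ratio) = −2.5 log₁₀(2.91) = −2.5 × 0.4639 = -1.160
Star B is brighter so has the smaller magnitude: M_A − M_B is positive.

M_A − M_B ≈ 1.16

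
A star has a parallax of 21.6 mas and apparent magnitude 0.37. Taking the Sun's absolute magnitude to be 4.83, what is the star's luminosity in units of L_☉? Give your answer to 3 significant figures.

d = 1/p = 1000/21.6 mas = 46.30 pc
M = m − 5 log₁₀ d + 5 = 0.37 − 5·1.6655 + 5 = -2.958
M − M_☉ = -2.958 − 4.83 = -7.788
L/L_☉ = 10^(−0.4 × -7.788) = 1303

L/L_☉ ≈ 1300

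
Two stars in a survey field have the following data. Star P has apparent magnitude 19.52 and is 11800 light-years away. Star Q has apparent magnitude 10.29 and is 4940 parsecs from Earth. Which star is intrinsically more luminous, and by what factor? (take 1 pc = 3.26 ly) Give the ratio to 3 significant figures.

Star Q is more luminous, by a factor of 9160.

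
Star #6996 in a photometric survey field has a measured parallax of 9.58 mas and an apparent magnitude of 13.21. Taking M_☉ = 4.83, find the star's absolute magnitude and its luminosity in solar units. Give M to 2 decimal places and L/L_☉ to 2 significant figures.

M ≈ 8.12; L/L_☉ ≈ 0.048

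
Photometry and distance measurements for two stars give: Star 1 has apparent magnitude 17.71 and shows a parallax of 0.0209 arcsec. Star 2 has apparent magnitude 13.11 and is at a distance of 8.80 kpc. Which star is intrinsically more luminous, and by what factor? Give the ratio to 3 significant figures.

Star 2 is more luminous, by a factor of 2.34×10^6.

Star 1: d = 1/p = 1/0.0209″ = 47.85 pc
Star 1: M = m − 5 log₁₀ d + 5 = 17.71 − 5·1.6799 + 5 = 14.311
Star 2: d = 8.80 kpc = 8800 pc
Star 2: M = m − 5 log₁₀ d + 5 = 13.11 − 5·3.9445 + 5 = -1.612
ΔM = M_1 − M_2 = 14.311 − (-1.612) = 15.923; smaller M is more luminous → Star 2.
L ratio = 10^(0.4 |ΔM|) = 10^6.369 = 2.340×10^6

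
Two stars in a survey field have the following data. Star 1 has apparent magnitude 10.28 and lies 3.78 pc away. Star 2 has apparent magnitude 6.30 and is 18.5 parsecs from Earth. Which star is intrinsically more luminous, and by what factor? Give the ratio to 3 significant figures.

Star 1: M = m − 5 log₁₀ d + 5 = 10.28 − 5·0.5775 + 5 = 12.393
Star 2: M = m − 5 log₁₀ d + 5 = 6.30 − 5·1.2672 + 5 = 4.964
ΔM = M_1 − M_2 = 12.393 − (4.964) = 7.428; smaller M is more luminous → Star 2.
L ratio = 10^(0.4 |ΔM|) = 10^2.971 = 936.2

Star 2 is more luminous, by a factor of 936.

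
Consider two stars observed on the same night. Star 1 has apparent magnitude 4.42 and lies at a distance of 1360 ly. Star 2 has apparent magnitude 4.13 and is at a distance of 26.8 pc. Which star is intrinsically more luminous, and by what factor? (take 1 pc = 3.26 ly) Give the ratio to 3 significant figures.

Star 1 is more luminous, by a factor of 186.

Star 1: d = 1360 ly / 3.26 = 417.2 pc
Star 1: M = m − 5 log₁₀ d + 5 = 4.42 − 5·2.6203 + 5 = -3.682
Star 2: M = m − 5 log₁₀ d + 5 = 4.13 − 5·1.4281 + 5 = 1.989
ΔM = M_1 − M_2 = -3.682 − (1.989) = -5.671; smaller M is more luminous → Star 1.
L ratio = 10^(0.4 |ΔM|) = 10^2.268 = 185.5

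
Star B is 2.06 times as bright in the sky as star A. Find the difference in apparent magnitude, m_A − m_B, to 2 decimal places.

Pogson: Δm = −2.5 log₁₀(ratio) = −2.5 log₁₀(2.06) = −2.5 × 0.3139 = -0.785
Star B is brighter so has the smaller magnitude: m_A − m_B is positive.

m_A − m_B ≈ 0.78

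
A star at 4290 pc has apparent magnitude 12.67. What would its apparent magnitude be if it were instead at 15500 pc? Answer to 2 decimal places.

m ≈ 15.46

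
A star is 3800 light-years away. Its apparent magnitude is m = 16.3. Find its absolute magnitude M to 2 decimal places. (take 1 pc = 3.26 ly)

d = 3800 ly / 3.26 = 1166 pc
5 log₁₀(d/10 pc) = 5 log₁₀(1166) − 5 = 10.333
M = m − 5 log₁₀(d/10) = 16.3 − 10.333 = 5.967

M ≈ 5.97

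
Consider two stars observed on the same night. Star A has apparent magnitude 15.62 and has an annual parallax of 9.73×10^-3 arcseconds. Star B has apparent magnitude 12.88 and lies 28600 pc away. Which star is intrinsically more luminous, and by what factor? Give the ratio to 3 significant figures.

Star A: d = 1/p = 1/9.73×10^-3″ = 102.8 pc
Star A: M = m − 5 log₁₀ d + 5 = 15.62 − 5·2.0119 + 5 = 10.561
Star B: M = m − 5 log₁₀ d + 5 = 12.88 − 5·4.4564 + 5 = -4.402
ΔM = M_A − M_B = 10.561 − (-4.402) = 14.962; smaller M is more luminous → Star B.
L ratio = 10^(0.4 |ΔM|) = 10^5.985 = 966000

Star B is more luminous, by a factor of 966000.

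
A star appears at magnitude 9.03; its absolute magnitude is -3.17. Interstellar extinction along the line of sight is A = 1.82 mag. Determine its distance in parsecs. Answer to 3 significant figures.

d ≈ 1190 pc

m − M = 5 log₁₀(d/10 pc) + A  ⇒  9.03 − (-3.17) − 1.82 = 5 log₁₀(d/10)
10.380 = 5 log₁₀(d/10)
log₁₀ d = (m − M − A)/5 + 1 = 3.0760
d = 10^3.0760 = 1191 pc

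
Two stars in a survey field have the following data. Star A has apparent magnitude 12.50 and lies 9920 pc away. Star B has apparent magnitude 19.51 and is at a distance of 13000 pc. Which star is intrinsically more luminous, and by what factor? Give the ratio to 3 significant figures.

Star A: M = m − 5 log₁₀ d + 5 = 12.50 − 5·3.9965 + 5 = -2.483
Star B: M = m − 5 log₁₀ d + 5 = 19.51 − 5·4.1139 + 5 = 3.940
ΔM = M_A − M_B = -2.483 − (3.940) = -6.423; smaller M is more luminous → Star A.
L ratio = 10^(0.4 |ΔM|) = 10^2.569 = 370.8

Star A is more luminous, by a factor of 371.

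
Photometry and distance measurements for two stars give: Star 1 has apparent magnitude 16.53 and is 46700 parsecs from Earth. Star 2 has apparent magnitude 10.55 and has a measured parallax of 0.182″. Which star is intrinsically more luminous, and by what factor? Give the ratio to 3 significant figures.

Star 1 is more luminous, by a factor of 293000.

Star 1: M = m − 5 log₁₀ d + 5 = 16.53 − 5·4.6693 + 5 = -1.817
Star 2: d = 1/p = 1/0.182″ = 5.495 pc
Star 2: M = m − 5 log₁₀ d + 5 = 10.55 − 5·0.7399 + 5 = 11.850
ΔM = M_1 − M_2 = -1.817 − (11.850) = -13.667; smaller M is more luminous → Star 1.
L ratio = 10^(0.4 |ΔM|) = 10^5.467 = 292900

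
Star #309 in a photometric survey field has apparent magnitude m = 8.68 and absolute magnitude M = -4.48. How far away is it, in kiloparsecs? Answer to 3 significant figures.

d ≈ 4.29 kpc

μ = m − M = 13.160
m − M = 5 log₁₀ d − 5
log₁₀ d = (m − M)/5 + 1 = 3.6320
d = 10^3.6320 = 4285 pc
= 4.285 kpc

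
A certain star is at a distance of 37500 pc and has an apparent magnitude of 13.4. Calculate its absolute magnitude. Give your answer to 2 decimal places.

5 log₁₀(d/10 pc) = 5 log₁₀(37500) − 5 = 17.870
M = m − 5 log₁₀(d/10) = 13.4 − 17.870 = -4.470

M ≈ -4.47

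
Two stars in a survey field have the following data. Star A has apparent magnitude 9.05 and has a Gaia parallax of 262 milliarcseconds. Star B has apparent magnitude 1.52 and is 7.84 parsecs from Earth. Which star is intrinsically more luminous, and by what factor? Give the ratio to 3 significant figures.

Star A: p = 262 mas = 0.262″ → d = 1/p = 3.817 pc
Star A: M = m − 5 log₁₀ d + 5 = 9.05 − 5·0.5817 + 5 = 11.142
Star B: M = m − 5 log₁₀ d + 5 = 1.52 − 5·0.8943 + 5 = 2.048
ΔM = M_A − M_B = 11.142 − (2.048) = 9.093; smaller M is more luminous → Star B.
L ratio = 10^(0.4 |ΔM|) = 10^3.637 = 4337

Star B is more luminous, by a factor of 4340.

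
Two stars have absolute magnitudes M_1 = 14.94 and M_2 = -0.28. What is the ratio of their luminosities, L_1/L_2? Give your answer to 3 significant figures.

ΔM = M_1 − M_2 = 15.22
L_1/L_2 = 10^(−0.4 ΔM) = 10^-6.088 = 8.166×10^-7

L_1/L_2 ≈ 8.17×10^-7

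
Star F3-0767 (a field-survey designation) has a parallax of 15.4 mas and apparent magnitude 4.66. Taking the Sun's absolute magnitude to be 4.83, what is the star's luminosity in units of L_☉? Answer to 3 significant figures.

L/L_☉ ≈ 49.3

d = 1/p = 1000/15.4 mas = 64.94 pc
M = m − 5 log₁₀ d + 5 = 4.66 − 5·1.8125 + 5 = 0.598
M − M_☉ = 0.598 − 4.83 = -4.232
L/L_☉ = 10^(−0.4 × -4.232) = 49.31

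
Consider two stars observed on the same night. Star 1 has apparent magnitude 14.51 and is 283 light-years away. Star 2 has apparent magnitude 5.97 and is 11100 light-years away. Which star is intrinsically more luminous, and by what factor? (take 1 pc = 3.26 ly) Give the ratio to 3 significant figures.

Star 1: d = 283 ly / 3.26 = 86.81 pc
Star 1: M = m − 5 log₁₀ d + 5 = 14.51 − 5·1.9386 + 5 = 9.817
Star 2: d = 11100 ly / 3.26 = 3405 pc
Star 2: M = m − 5 log₁₀ d + 5 = 5.97 − 5·3.5321 + 5 = -6.691
ΔM = M_1 − M_2 = 9.817 − (-6.691) = 16.508; smaller M is more luminous → Star 2.
L ratio = 10^(0.4 |ΔM|) = 10^6.603 = 4.009×10^6

Star 2 is more luminous, by a factor of 4.01×10^6.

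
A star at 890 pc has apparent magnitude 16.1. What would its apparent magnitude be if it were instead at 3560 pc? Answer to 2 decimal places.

m ≈ 19.11

Flux ∝ 1/d², so Δm = 5 log₁₀(d₂/d₁) = 5 log₁₀(3560/890) = 3.010
m₂ = m₁ + Δm = 16.1 + (3.010) = 19.110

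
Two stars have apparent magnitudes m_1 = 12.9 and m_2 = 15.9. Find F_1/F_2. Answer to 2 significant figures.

F_1/F_2 ≈ 16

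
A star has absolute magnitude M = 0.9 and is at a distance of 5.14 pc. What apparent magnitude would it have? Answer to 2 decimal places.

m ≈ -0.55

m = M + 5 log₁₀ d − 5 = 0.9 + 5·0.7110 − 5 = -0.545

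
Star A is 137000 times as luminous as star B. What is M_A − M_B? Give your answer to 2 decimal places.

M_A − M_B ≈ -12.84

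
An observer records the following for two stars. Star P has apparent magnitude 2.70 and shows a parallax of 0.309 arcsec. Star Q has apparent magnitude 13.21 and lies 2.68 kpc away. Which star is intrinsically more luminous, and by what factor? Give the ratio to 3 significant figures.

Star Q is more luminous, by a factor of 42.9.

Star P: d = 1/p = 1/0.309″ = 3.236 pc
Star P: M = m − 5 log₁₀ d + 5 = 2.70 − 5·0.5100 + 5 = 5.150
Star Q: d = 2.68 kpc = 2680 pc
Star Q: M = m − 5 log₁₀ d + 5 = 13.21 − 5·3.4281 + 5 = 1.069
ΔM = M_P − M_Q = 5.150 − (1.069) = 4.080; smaller M is more luminous → Star Q.
L ratio = 10^(0.4 |ΔM|) = 10^1.632 = 42.87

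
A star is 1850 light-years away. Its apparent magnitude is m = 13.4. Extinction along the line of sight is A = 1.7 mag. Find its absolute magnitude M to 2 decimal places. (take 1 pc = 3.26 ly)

M ≈ 2.93

d = 1850 ly / 3.26 = 567.5 pc
5 log₁₀(d/10 pc) = 5 log₁₀(567.5) − 5 = 8.770
M = m − 5 log₁₀(d/10) − A = 13.4 − 8.770 − 1.7 = 2.930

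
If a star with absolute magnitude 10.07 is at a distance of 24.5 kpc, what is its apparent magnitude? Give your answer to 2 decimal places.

d = 24.5 kpc = 24500 pc
m = M + 5 log₁₀ d − 5 = 10.07 + 5·4.3892 − 5 = 27.016

m ≈ 27.02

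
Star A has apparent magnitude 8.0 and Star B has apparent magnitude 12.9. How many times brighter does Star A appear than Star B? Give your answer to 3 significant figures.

Δm = 8.0 − (12.9) = -4.9
Flux ratio = 10^(−0.4 Δm) = 10^(−0.4 × -4.9) = 10^1.960 = 91.20

91.2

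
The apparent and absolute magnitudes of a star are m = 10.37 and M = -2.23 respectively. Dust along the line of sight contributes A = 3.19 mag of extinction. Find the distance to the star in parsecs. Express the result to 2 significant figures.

m − M = 5 log₁₀(d/10 pc) + A  ⇒  10.37 − (-2.23) − 3.19 = 5 log₁₀(d/10)
9.410 = 5 log₁₀(d/10)
log₁₀ d = (m − M − A)/5 + 1 = 2.8820
d = 10^2.8820 = 762.1 pc

d ≈ 760 pc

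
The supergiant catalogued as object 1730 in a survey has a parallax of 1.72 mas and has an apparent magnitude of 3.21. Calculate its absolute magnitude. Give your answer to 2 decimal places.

p = 1.72 mas = 1.72×10^-3″ → d = 1/p = 581.4 pc
5 log₁₀(d/10 pc) = 5 log₁₀(581.4) − 5 = 8.822
M = m − 5 log₁₀(d/10) = 3.21 − 8.822 = -5.612

M ≈ -5.61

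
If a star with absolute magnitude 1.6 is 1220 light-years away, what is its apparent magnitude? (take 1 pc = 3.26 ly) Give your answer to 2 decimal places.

d = 1220 ly / 3.26 = 374.2 pc
m = M + 5 log₁₀ d − 5 = 1.6 + 5·2.5731 − 5 = 9.466

m ≈ 9.47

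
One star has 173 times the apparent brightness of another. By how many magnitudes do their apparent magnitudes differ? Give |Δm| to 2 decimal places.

|Δm| ≈ 5.60

Pogson: Δm = −2.5 log₁₀(ratio) = −2.5 log₁₀(173) = −2.5 × 2.2380 = -5.595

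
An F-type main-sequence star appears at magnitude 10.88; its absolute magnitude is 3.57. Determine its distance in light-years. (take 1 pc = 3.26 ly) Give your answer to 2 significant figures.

d ≈ 940 ly

Distance modulus: m − M = 10.88 − (3.57) = 7.310
m − M = 5 log₁₀ d − 5
log₁₀ d = (m − M)/5 + 1 = 2.4620
d = 10^2.4620 = 289.7 pc
= 944.5 ly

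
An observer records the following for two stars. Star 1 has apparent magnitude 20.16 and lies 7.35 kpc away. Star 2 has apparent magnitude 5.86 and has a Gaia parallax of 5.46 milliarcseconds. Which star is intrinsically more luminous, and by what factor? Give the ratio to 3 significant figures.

Star 2 is more luminous, by a factor of 326.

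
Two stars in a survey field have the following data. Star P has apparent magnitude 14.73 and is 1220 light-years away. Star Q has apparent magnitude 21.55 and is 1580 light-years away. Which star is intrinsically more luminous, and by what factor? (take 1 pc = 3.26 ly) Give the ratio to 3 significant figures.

Star P: d = 1220 ly / 3.26 = 374.2 pc
Star P: M = m − 5 log₁₀ d + 5 = 14.73 − 5·2.5731 + 5 = 6.864
Star Q: d = 1580 ly / 3.26 = 484.7 pc
Star Q: M = m − 5 log₁₀ d + 5 = 21.55 − 5·2.6854 + 5 = 13.123
ΔM = M_P − M_Q = 6.864 − (13.123) = -6.259; smaller M is more luminous → Star P.
L ratio = 10^(0.4 |ΔM|) = 10^2.503 = 318.7

Star P is more luminous, by a factor of 319.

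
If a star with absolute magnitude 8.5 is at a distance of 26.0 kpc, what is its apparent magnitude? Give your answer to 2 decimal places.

m ≈ 25.57

d = 26.0 kpc = 26000 pc
m = M + 5 log₁₀ d − 5 = 8.5 + 5·4.4150 − 5 = 25.575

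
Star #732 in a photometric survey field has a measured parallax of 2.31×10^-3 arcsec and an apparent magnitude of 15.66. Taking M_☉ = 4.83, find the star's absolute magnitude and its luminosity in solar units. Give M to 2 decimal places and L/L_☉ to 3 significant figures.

d = 1/p = 1/2.31×10^-3″ = 432.9 pc
M = m − 5 log₁₀ d + 5 = 15.66 − 5·2.6364 + 5 = 7.478
M − M_☉ = 7.478 − 4.83 = 2.648
L/L_☉ = 10^(−0.4 × 2.648) = 0.08725

M ≈ 7.48; L/L_☉ ≈ 0.0873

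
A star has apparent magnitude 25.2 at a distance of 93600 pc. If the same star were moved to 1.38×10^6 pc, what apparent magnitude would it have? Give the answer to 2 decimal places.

m ≈ 31.04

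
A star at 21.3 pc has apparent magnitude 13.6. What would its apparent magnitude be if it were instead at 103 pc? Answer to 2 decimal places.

Flux ∝ 1/d², so Δm = 5 log₁₀(d₂/d₁) = 5 log₁₀(103/21.3) = 3.422
m₂ = m₁ + Δm = 13.6 + (3.422) = 17.022

m ≈ 17.02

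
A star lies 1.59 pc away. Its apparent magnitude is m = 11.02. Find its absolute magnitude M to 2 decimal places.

M ≈ 15.01

5 log₁₀(d/10 pc) = 5 log₁₀(1.590) − 5 = -3.993
M = m − 5 log₁₀(d/10) = 11.02 + 3.993 = 15.013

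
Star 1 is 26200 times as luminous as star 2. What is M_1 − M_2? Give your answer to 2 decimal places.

M_1 − M_2 ≈ -11.05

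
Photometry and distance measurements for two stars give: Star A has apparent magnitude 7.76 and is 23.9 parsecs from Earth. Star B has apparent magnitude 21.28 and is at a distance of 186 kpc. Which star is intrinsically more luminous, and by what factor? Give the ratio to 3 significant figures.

Star B is more luminous, by a factor of 237.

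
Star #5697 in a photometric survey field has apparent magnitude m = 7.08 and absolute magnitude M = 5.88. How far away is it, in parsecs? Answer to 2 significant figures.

μ = m − M = 1.200
m − M = 5 log₁₀ d − 5
log₁₀ d = (m − M)/5 + 1 = 1.2400
d = 10^1.2400 = 17.38 pc

d ≈ 17 pc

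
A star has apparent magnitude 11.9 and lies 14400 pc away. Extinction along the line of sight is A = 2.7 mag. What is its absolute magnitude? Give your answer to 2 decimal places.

M ≈ -6.59

5 log₁₀(d/10 pc) = 5 log₁₀(14400) − 5 = 15.792
M = m − 5 log₁₀(d/10) − A = 11.9 − 15.792 − 2.7 = -6.592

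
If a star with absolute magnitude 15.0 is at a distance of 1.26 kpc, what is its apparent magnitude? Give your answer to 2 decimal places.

d = 1.26 kpc = 1260 pc
m = M + 5 log₁₀ d − 5 = 15.0 + 5·3.1004 − 5 = 25.502

m ≈ 25.50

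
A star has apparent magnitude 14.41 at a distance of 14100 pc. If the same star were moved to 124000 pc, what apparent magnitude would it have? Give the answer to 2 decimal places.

m ≈ 19.13

Flux ∝ 1/d², so Δm = 5 log₁₀(d₂/d₁) = 5 log₁₀(124000/14100) = 4.721
m₂ = m₁ + Δm = 14.41 + (4.721) = 19.131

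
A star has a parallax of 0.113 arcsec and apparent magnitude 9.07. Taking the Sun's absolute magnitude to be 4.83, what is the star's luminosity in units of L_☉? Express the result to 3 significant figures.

d = 1/p = 1/0.113″ = 8.850 pc
M = m − 5 log₁₀ d + 5 = 9.07 − 5·0.9469 + 5 = 9.335
M − M_☉ = 9.335 − 4.83 = 4.505
L/L_☉ = 10^(−0.4 × 4.505) = 0.01577

L/L_☉ ≈ 0.0158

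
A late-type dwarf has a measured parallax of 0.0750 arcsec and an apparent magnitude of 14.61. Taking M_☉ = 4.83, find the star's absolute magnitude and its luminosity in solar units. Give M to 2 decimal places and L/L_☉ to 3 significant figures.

M ≈ 13.99; L/L_☉ ≈ 2.18×10^-4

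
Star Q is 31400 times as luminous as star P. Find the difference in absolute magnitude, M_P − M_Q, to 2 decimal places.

Pogson: ΔM = −2.5 log₁₀(ratio) = −2.5 log₁₀(31400) = −2.5 × 4.4969 = -11.242
Star Q is brighter so has the smaller magnitude: M_P − M_Q is positive.

M_P − M_Q ≈ 11.24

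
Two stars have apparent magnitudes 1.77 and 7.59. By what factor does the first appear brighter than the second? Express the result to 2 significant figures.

210

Δm = 1.77 − (7.59) = -5.82
Flux ratio = 10^(−0.4 Δm) = 10^(−0.4 × -5.82) = 10^2.328 = 212.8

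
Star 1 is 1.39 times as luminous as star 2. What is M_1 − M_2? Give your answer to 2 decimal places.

Pogson: ΔM = −2.5 log₁₀(ratio) = −2.5 log₁₀(1.39) = −2.5 × 0.1430 = -0.358
Star 1 is brighter, so it has the smaller magnitude: the difference is negative.

M_1 − M_2 ≈ -0.36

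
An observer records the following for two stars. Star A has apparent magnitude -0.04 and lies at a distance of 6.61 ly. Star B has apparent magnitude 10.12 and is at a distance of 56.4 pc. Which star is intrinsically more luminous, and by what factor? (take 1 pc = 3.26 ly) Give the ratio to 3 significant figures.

Star A is more luminous, by a factor of 15.0.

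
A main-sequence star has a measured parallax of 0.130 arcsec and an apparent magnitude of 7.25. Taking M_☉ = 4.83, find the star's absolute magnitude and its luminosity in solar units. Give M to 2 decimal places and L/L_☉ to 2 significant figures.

M ≈ 7.82; L/L_☉ ≈ 0.064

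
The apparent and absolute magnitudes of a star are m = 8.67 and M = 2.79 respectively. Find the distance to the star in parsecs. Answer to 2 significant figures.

d ≈ 150 pc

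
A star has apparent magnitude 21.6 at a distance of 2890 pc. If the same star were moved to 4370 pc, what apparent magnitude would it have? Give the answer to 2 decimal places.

Flux ∝ 1/d², so Δm = 5 log₁₀(d₂/d₁) = 5 log₁₀(4370/2890) = 0.898
m₂ = m₁ + Δm = 21.6 + (0.898) = 22.498

m ≈ 22.50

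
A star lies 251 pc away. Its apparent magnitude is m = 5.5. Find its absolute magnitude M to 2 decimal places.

5 log₁₀(d/10 pc) = 5 log₁₀(251.0) − 5 = 6.998
M = m − 5 log₁₀(d/10) = 5.5 − 6.998 = -1.498

M ≈ -1.50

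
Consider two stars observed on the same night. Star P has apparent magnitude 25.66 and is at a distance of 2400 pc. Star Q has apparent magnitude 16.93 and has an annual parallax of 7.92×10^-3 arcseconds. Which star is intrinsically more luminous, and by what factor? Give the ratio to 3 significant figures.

Star Q is more luminous, by a factor of 8.59.

Star P: M = m − 5 log₁₀ d + 5 = 25.66 − 5·3.3802 + 5 = 13.759
Star Q: d = 1/p = 1/7.92×10^-3″ = 126.3 pc
Star Q: M = m − 5 log₁₀ d + 5 = 16.93 − 5·2.1013 + 5 = 11.424
ΔM = M_P − M_Q = 13.759 − (11.424) = 2.335; smaller M is more luminous → Star Q.
L ratio = 10^(0.4 |ΔM|) = 10^0.934 = 8.593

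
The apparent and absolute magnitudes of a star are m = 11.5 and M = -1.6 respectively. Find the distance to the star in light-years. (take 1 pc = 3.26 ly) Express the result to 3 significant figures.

d ≈ 13600 ly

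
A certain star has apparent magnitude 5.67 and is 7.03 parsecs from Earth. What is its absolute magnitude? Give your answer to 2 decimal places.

M ≈ 6.44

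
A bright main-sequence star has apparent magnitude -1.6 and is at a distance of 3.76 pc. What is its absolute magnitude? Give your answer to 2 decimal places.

M ≈ 0.52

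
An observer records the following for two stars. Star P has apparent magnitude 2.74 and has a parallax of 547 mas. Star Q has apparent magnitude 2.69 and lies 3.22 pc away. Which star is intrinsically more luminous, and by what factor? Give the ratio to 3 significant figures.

Star P: p = 547 mas = 0.547″ → d = 1/p = 1.828 pc
Star P: M = m − 5 log₁₀ d + 5 = 2.74 − 5·0.2620 + 5 = 6.430
Star Q: M = m − 5 log₁₀ d + 5 = 2.69 − 5·0.5079 + 5 = 5.151
ΔM = M_P − M_Q = 6.430 − (5.151) = 1.279; smaller M is more luminous → Star Q.
L ratio = 10^(0.4 |ΔM|) = 10^0.512 = 3.249

Star Q is more luminous, by a factor of 3.25.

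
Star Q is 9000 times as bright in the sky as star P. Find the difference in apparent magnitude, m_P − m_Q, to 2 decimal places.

m_P − m_Q ≈ 9.89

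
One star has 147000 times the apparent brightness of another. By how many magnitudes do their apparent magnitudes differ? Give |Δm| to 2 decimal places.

|Δm| ≈ 12.92

Pogson: Δm = −2.5 log₁₀(ratio) = −2.5 log₁₀(147000) = −2.5 × 5.1673 = -12.918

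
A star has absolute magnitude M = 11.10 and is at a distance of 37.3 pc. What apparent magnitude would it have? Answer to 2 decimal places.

m = M + 5 log₁₀ d − 5 = 11.10 + 5·1.5717 − 5 = 13.959

m ≈ 13.96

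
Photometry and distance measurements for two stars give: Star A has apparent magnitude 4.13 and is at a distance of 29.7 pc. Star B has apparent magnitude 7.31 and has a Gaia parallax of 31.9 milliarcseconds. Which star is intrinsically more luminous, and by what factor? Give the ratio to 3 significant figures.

Star A: M = m − 5 log₁₀ d + 5 = 4.13 − 5·1.4728 + 5 = 1.766
Star B: p = 31.9 mas = 0.0319″ → d = 1/p = 31.35 pc
Star B: M = m − 5 log₁₀ d + 5 = 7.31 − 5·1.4962 + 5 = 4.829
ΔM = M_A − M_B = 1.766 − (4.829) = -3.063; smaller M is more luminous → Star A.
L ratio = 10^(0.4 |ΔM|) = 10^1.225 = 16.79

Star A is more luminous, by a factor of 16.8.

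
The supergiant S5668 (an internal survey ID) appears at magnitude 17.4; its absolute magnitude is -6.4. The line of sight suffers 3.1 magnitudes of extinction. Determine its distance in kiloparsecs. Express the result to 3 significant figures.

m − M = 5 log₁₀(d/10 pc) + A  ⇒  17.4 − (-6.4) − 3.1 = 5 log₁₀(d/10)
20.700 = 5 log₁₀(d/10)
log₁₀ d = (m − M − A)/5 + 1 = 5.1400
d = 10^5.1400 = 138000 pc
= 138.0 kpc

d ≈ 138 kpc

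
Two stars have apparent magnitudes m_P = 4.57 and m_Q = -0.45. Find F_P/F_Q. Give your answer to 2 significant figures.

F_P/F_Q ≈ 9.8×10^-3

Δm = 4.57 − (-0.45) = 5.02
Flux ratio = 10^(−0.4 Δm) = 10^(−0.4 × 5.02) = 10^-2.008 = 9.817×10^-3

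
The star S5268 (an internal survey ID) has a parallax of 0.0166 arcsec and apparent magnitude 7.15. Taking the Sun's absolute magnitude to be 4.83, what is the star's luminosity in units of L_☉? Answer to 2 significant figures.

d = 1/p = 1/0.0166″ = 60.24 pc
M = m − 5 log₁₀ d + 5 = 7.15 − 5·1.7799 + 5 = 3.251
M − M_☉ = 3.251 − 4.83 = -1.579
L/L_☉ = 10^(−0.4 × -1.579) = 4.283

L/L_☉ ≈ 4.3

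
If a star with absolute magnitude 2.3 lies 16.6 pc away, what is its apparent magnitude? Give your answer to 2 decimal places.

m ≈ 3.40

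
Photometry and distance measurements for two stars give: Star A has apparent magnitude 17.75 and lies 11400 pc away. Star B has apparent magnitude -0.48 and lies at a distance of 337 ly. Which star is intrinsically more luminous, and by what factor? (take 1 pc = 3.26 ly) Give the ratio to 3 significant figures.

Star A: M = m − 5 log₁₀ d + 5 = 17.75 − 5·4.0569 + 5 = 2.465
Star B: d = 337 ly / 3.26 = 103.4 pc
Star B: M = m − 5 log₁₀ d + 5 = -0.48 − 5·2.0144 + 5 = -5.552
ΔM = M_A − M_B = 2.465 − (-5.552) = 8.018; smaller M is more luminous → Star B.
L ratio = 10^(0.4 |ΔM|) = 10^3.207 = 1611

Star B is more luminous, by a factor of 1610.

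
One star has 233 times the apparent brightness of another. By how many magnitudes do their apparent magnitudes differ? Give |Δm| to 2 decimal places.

Pogson: Δm = −2.5 log₁₀(ratio) = −2.5 log₁₀(233) = −2.5 × 2.3674 = -5.918

|Δm| ≈ 5.92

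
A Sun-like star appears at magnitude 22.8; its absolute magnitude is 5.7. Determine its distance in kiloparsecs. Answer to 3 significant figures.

d ≈ 26.3 kpc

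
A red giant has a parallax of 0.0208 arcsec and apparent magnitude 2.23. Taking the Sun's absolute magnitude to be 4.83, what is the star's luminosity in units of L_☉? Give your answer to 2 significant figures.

L/L_☉ ≈ 250

d = 1/p = 1/0.0208″ = 48.08 pc
M = m − 5 log₁₀ d + 5 = 2.23 − 5·1.6819 + 5 = -1.180
M − M_☉ = -1.180 − 4.83 = -6.010
L/L_☉ = 10^(−0.4 × -6.010) = 253.4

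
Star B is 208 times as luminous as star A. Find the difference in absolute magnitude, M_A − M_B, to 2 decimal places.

M_A − M_B ≈ 5.80

Pogson: ΔM = −2.5 log₁₀(ratio) = −2.5 log₁₀(208) = −2.5 × 2.3181 = -5.795
Star B is brighter so has the smaller magnitude: M_A − M_B is positive.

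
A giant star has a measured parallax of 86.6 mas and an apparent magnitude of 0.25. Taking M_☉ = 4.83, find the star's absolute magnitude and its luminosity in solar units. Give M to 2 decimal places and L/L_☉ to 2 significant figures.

d = 1/p = 1000/86.6 mas = 11.55 pc
M = m − 5 log₁₀ d + 5 = 0.25 − 5·1.0625 + 5 = -0.062
M − M_☉ = -0.062 − 4.83 = -4.892
L/L_☉ = 10^(−0.4 × -4.892) = 90.57

M ≈ -0.06; L/L_☉ ≈ 91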